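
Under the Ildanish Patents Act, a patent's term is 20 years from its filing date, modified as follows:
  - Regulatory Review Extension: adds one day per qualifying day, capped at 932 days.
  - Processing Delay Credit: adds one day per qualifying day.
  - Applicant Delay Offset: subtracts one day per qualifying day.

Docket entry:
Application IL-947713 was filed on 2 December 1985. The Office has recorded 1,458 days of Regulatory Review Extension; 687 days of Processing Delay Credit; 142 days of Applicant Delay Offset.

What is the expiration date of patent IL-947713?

December 18, 2009

Base term: filing date + 20 years → 2 December 2005.
Regulatory Review Extension: 1458 days claimed exceeds the 932-day cap, so +932 days → 21 June 2008.
Processing Delay Credit: +687 days → 9 May 2010.
Applicant Delay Offset: −142 days → 18 December 2009.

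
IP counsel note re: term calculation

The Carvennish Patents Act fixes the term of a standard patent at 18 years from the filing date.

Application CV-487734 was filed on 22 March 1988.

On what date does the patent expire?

2006-03-22

Filing date + 18 years → 22 March 2006.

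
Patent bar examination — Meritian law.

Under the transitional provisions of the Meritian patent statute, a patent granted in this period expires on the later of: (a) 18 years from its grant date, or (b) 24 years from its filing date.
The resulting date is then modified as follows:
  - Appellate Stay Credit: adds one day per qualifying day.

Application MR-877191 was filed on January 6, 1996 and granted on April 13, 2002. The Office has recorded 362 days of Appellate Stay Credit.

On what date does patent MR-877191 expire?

April 10, 2021

(a) grant + 18 years → 13 April 2020.
(b) filing + 24 years → 6 January 2020.
Later of the two: 13 April 2020.
Appellate Stay Credit: +362 days → 10 April 2021.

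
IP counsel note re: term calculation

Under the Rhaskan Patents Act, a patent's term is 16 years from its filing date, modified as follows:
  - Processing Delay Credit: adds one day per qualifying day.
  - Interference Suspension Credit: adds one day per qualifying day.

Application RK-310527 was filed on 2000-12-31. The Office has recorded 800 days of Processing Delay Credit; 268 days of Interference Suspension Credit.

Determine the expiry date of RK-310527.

Base term: filing date + 16 years → 31 December 2016.
Processing Delay Credit: +800 days → 11 March 2019.
Interference Suspension Credit: +268 days → 4 December 2019.

December 4, 2019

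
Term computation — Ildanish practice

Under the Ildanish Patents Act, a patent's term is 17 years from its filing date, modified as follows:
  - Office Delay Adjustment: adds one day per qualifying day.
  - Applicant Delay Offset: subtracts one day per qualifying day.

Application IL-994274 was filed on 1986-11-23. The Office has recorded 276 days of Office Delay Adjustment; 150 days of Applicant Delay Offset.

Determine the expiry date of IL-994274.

March 28, 2004

Base term: filing date + 17 years → 23 November 2003.
Office Delay Adjustment: +276 days → 25 August 2004.
Applicant Delay Offset: −150 days → 28 March 2004.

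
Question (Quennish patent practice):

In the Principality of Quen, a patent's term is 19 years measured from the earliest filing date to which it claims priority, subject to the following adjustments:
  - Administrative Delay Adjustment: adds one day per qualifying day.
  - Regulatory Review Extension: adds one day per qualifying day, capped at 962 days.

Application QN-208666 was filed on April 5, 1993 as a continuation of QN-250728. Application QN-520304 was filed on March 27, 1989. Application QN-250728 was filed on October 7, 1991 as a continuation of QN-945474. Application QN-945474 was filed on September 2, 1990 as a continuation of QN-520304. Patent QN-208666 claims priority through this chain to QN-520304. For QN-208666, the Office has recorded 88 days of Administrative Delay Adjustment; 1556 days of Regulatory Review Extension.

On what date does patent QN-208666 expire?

2011-02-10

Earliest priority filing: 27 March 1989.
Base term: 27 March 1989 + 19 years → 27 March 2008.
Administrative Delay Adjustment: +88 days → 23 June 2008.
Regulatory Review Extension: 1556 days claimed exceeds the 962-day cap, so +962 days → 10 February 2011.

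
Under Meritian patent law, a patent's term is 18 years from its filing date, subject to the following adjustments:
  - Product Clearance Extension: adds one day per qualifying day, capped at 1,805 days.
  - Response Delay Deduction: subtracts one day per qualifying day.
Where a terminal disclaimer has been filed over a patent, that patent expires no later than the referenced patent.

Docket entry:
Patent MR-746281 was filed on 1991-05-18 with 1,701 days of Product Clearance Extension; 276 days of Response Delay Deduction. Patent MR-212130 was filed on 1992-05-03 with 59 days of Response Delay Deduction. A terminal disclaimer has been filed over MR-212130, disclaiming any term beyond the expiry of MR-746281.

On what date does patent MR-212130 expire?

March 5, 2010

Natural term of MR-212130:
  Base: filing + 18 years → 3 May 2010.
  Response Delay Deduction: −59 days → 5 March 2010.
Expiry of referenced patent MR-746281:
  Base: filing + 18 years → 18 May 2009.
  Product Clearance Extension: 1701 days (within the 1805-day cap) → +1701 days → 13 January 2014.
  Response Delay Deduction: −276 days → 12 April 2013.
Terminal disclaimer: MR-212130 expires on the earlier of 5 March 2010 and 12 April 2013.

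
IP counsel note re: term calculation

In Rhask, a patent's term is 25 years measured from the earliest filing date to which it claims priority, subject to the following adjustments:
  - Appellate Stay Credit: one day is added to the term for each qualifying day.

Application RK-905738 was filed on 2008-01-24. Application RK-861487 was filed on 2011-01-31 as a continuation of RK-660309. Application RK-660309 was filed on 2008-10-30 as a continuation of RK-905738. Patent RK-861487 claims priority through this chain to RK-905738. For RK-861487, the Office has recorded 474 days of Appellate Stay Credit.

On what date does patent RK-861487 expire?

Earliest priority filing: 24 January 2008.
Base term: 24 January 2008 + 25 years → 24 January 2033.
Appellate Stay Credit: +474 days → 13 May 2034.

May 13, 2034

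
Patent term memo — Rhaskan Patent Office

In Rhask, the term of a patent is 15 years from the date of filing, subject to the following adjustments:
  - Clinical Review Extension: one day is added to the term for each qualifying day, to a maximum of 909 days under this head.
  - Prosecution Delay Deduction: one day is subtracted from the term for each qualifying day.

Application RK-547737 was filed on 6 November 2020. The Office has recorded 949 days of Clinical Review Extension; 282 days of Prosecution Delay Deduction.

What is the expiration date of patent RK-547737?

Base term: filing date + 15 years → 6 November 2035.
Clinical Review Extension: 949 days claimed exceeds the 909-day cap, so +909 days → 3 May 2038.
Prosecution Delay Deduction: −282 days → 25 July 2037.

2037-07-25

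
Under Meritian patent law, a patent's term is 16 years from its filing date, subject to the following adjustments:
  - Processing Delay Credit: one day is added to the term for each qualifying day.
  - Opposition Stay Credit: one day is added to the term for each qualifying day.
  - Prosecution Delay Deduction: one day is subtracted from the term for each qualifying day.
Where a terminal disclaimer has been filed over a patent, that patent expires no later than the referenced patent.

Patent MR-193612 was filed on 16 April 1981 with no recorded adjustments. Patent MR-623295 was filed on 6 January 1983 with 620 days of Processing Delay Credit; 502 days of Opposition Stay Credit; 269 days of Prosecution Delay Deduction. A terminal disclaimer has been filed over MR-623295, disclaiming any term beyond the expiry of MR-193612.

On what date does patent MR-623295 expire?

Natural term of MR-623295:
  Base: filing + 16 years → 6 January 1999.
  Processing Delay Credit: +620 days → 17 September 2000.
  Opposition Stay Credit: +502 days → 1 February 2002.
  Prosecution Delay Deduction: −269 days → 8 May 2001.
Expiry of referenced patent MR-193612:
  Base: filing + 16 years → 16 April 1997.
Terminal disclaimer: MR-623295 expires on the earlier of 8 May 2001 and 16 April 1997.

April 16, 1997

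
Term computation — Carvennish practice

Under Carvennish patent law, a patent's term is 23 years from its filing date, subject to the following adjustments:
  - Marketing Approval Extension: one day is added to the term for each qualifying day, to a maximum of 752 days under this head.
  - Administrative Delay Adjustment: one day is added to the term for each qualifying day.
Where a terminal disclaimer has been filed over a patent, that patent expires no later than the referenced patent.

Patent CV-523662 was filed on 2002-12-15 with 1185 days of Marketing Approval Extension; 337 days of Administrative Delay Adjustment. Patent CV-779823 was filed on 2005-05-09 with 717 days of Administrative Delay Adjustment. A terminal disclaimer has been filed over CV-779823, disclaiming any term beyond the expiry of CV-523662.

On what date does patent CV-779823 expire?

Natural term of CV-779823:
  Base: filing + 23 years → 9 May 2028.
  Administrative Delay Adjustment: +717 days → 26 April 2030.
Expiry of referenced patent CV-523662:
  Base: filing + 23 years → 15 December 2025.
  Marketing Approval Extension: 1185 days claimed exceeds the 752-day cap, so +752 days → 6 January 2028.
  Administrative Delay Adjustment: +337 days → 8 December 2028.
Terminal disclaimer: CV-779823 expires on the earlier of 26 April 2030 and 8 December 2028.

2028-12-08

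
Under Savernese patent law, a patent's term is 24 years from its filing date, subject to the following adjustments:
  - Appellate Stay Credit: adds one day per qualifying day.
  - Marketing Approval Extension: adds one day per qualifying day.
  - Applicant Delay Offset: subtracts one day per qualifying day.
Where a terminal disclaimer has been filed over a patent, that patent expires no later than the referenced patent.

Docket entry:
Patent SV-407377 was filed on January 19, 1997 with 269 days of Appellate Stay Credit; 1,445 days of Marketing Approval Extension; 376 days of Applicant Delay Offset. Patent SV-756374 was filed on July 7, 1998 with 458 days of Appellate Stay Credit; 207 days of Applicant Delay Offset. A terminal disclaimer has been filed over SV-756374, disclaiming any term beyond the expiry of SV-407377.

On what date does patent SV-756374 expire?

Natural term of SV-756374:
  Base: filing + 24 years → 7 July 2022.
  Appellate Stay Credit: +458 days → 8 October 2023.
  Applicant Delay Offset: −207 days → 15 March 2023.
Expiry of referenced patent SV-407377:
  Base: filing + 24 years → 19 January 2021.
  Appellate Stay Credit: +269 days → 15 October 2021.
  Marketing Approval Extension: +1445 days → 29 September 2025.
  Applicant Delay Offset: −376 days → 18 September 2024.
Terminal disclaimer: SV-756374 expires on the earlier of 15 March 2023 and 18 September 2024.

March 15, 2023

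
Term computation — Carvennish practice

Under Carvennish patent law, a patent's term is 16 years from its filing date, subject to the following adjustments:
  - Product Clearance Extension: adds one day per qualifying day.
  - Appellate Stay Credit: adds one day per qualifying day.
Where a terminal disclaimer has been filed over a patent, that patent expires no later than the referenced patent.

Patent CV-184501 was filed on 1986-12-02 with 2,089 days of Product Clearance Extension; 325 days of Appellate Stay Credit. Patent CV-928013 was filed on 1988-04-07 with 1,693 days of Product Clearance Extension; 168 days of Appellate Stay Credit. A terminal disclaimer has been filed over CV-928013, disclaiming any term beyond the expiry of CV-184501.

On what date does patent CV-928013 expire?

Natural term of CV-928013:
  Base: filing + 16 years → 7 April 2004.
  Product Clearance Extension: +1693 days → 25 November 2008.
  Appellate Stay Credit: +168 days → 12 May 2009.
Expiry of referenced patent CV-184501:
  Base: filing + 16 years → 2 December 2002.
  Product Clearance Extension: +2089 days → 21 August 2008.
  Appellate Stay Credit: +325 days → 12 July 2009.
Terminal disclaimer: CV-928013 expires on the earlier of 12 May 2009 and 12 July 2009.

2009-05-12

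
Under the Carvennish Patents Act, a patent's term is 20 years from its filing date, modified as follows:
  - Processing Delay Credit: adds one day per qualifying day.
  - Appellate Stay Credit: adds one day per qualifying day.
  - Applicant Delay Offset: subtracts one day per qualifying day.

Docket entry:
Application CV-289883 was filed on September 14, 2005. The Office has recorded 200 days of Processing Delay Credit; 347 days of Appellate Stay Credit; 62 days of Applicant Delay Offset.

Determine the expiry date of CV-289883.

2027-01-12

Base term: filing date + 20 years → 14 September 2025.
Processing Delay Credit: +200 days → 2 April 2026.
Appellate Stay Credit: +347 days → 15 March 2027.
Applicant Delay Offset: −62 days → 12 January 2027.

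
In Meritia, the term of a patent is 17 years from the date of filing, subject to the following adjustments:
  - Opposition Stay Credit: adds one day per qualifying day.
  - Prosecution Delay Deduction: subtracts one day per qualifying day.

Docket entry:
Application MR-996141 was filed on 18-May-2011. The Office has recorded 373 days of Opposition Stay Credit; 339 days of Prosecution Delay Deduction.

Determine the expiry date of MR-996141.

Base term: filing date + 17 years → 18 May 2028.
Opposition Stay Credit: +373 days → 26 May 2029.
Prosecution Delay Deduction: −339 days → 21 June 2028.

June 21, 2028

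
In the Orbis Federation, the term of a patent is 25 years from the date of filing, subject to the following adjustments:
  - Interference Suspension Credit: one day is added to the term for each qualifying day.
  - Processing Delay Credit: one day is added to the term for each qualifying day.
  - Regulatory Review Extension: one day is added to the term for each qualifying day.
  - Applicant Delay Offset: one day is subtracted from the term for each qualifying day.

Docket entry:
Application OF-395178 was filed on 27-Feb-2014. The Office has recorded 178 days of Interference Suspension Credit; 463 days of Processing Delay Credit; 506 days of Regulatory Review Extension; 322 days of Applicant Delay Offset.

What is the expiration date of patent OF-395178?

Base term: filing date + 25 years → 27 February 2039.
Interference Suspension Credit: +178 days → 24 August 2039.
Processing Delay Credit: +463 days → 29 November 2040.
Regulatory Review Extension: +506 days → 19 April 2042.
Applicant Delay Offset: −322 days → 1 June 2041.

June 1, 2041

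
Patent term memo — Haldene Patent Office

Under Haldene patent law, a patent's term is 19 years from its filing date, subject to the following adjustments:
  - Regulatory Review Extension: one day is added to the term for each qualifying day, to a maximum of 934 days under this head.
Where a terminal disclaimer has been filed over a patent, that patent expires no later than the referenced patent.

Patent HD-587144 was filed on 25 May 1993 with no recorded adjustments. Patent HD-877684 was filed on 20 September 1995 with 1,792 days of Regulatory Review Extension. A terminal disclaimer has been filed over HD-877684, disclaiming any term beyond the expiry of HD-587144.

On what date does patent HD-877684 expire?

2012-05-25

Natural term of HD-877684:
  Base: filing + 19 years → 20 September 2014.
  Regulatory Review Extension: 1792 days claimed exceeds the 934-day cap, so +934 days → 11 April 2017.
Expiry of referenced patent HD-587144:
  Base: filing + 19 years → 25 May 2012.
Terminal disclaimer: HD-877684 expires on the earlier of 11 April 2017 and 25 May 2012.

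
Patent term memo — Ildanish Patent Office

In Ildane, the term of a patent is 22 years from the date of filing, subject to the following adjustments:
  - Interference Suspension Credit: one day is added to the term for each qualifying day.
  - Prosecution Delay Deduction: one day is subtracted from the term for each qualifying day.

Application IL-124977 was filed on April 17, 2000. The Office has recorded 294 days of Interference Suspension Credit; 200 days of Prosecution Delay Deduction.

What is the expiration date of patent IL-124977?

July 20, 2022

Base term: filing date + 22 years → 17 April 2022.
Interference Suspension Credit: +294 days → 5 February 2023.
Prosecution Delay Deduction: −200 days → 20 July 2022.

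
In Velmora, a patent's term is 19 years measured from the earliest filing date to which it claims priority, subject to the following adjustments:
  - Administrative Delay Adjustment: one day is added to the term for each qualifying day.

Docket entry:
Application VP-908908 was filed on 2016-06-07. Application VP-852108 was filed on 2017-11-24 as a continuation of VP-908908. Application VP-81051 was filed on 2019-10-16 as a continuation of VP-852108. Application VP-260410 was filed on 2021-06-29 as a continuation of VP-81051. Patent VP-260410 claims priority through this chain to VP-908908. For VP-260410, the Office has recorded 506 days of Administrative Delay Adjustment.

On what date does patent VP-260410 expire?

Earliest priority filing: 7 June 2016.
Base term: 7 June 2016 + 19 years → 7 June 2035.
Administrative Delay Adjustment: +506 days → 25 October 2036.

2036-10-25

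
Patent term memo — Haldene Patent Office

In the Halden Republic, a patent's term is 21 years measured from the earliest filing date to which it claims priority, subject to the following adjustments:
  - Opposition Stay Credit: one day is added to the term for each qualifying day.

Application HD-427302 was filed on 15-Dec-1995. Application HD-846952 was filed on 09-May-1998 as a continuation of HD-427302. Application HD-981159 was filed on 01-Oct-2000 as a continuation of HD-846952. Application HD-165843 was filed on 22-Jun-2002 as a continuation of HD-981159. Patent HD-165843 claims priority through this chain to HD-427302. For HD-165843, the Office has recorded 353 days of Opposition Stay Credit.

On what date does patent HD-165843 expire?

Earliest priority filing: 15 December 1995.
Base term: 15 December 1995 + 21 years → 15 December 2016.
Opposition Stay Credit: +353 days → 3 December 2017.

December 3, 2017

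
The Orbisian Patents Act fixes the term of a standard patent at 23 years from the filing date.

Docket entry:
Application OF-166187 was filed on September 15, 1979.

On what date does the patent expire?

Filing date + 23 years → 15 September 2002.

September 15, 2002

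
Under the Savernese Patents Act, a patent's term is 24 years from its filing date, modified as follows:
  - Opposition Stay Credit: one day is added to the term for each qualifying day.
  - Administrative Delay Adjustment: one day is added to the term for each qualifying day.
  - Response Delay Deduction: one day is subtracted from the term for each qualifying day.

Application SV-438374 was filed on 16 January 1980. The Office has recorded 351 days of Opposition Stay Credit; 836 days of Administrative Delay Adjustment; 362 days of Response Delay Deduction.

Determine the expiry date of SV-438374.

Base term: filing date + 24 years → 16 January 2004.
Opposition Stay Credit: +351 days → 1 January 2005.
Administrative Delay Adjustment: +836 days → 17 April 2007.
Response Delay Deduction: −362 days → 20 April 2006.

April 20, 2006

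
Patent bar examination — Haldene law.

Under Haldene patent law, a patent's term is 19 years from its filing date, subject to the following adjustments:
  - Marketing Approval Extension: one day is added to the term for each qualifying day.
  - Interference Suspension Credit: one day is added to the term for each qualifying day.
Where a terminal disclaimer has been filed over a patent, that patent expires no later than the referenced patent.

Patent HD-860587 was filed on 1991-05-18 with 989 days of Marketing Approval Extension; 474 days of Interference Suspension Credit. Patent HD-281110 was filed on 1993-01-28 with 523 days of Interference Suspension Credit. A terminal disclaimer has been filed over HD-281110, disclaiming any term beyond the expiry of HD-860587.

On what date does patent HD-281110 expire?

July 4, 2013

Natural term of HD-281110:
  Base: filing + 19 years → 28 January 2012.
  Interference Suspension Credit: +523 days → 4 July 2013.
Expiry of referenced patent HD-860587:
  Base: filing + 19 years → 18 May 2010.
  Marketing Approval Extension: +989 days → 31 January 2013.
  Interference Suspension Credit: +474 days → 20 May 2014.
Terminal disclaimer: HD-281110 expires on the earlier of 4 July 2013 and 20 May 2014.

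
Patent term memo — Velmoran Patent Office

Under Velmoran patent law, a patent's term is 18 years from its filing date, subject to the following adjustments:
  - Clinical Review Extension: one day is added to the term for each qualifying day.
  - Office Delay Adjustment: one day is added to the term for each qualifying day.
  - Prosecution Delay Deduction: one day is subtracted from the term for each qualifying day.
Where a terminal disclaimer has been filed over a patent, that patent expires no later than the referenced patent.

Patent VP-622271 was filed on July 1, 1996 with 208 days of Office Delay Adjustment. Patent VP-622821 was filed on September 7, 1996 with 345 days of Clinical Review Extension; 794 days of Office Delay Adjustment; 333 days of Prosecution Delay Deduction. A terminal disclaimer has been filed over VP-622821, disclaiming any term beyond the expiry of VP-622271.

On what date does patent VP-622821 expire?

Natural term of VP-622821:
  Base: filing + 18 years → 7 September 2014.
  Clinical Review Extension: +345 days → 18 August 2015.
  Office Delay Adjustment: +794 days → 20 October 2017.
  Prosecution Delay Deduction: −333 days → 21 November 2016.
Expiry of referenced patent VP-622271:
  Base: filing + 18 years → 1 July 2014.
  Office Delay Adjustment: +208 days → 25 January 2015.
Terminal disclaimer: VP-622821 expires on the earlier of 21 November 2016 and 25 January 2015.

2015-01-25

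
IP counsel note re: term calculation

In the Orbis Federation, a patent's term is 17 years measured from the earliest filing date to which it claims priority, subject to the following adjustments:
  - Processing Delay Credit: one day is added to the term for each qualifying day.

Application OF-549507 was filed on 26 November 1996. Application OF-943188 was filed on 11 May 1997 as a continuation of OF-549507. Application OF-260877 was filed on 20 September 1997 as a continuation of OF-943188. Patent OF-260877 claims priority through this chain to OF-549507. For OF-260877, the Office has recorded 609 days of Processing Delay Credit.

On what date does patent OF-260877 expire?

2015-07-28

Earliest priority filing: 26 November 1996.
Base term: 26 November 1996 + 17 years → 26 November 2013.
Processing Delay Credit: +609 days → 28 July 2015.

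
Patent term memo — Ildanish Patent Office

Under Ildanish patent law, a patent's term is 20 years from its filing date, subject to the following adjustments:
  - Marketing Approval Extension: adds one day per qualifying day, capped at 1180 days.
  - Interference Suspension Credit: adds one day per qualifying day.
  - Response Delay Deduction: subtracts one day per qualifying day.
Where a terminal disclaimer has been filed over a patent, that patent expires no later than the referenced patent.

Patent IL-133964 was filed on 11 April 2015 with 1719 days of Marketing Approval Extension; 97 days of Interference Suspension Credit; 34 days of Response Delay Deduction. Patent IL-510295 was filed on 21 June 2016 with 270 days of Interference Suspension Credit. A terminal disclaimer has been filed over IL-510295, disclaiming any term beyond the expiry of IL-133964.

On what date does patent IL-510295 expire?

Natural term of IL-510295:
  Base: filing + 20 years → 21 June 2036.
  Interference Suspension Credit: +270 days → 18 March 2037.
Expiry of referenced patent IL-133964:
  Base: filing + 20 years → 11 April 2035.
  Marketing Approval Extension: 1719 days claimed exceeds the 1180-day cap, so +1180 days → 4 July 2038.
  Interference Suspension Credit: +97 days → 9 October 2038.
  Response Delay Deduction: −34 days → 5 September 2038.
Terminal disclaimer: IL-510295 expires on the earlier of 18 March 2037 and 5 September 2038.

March 18, 2037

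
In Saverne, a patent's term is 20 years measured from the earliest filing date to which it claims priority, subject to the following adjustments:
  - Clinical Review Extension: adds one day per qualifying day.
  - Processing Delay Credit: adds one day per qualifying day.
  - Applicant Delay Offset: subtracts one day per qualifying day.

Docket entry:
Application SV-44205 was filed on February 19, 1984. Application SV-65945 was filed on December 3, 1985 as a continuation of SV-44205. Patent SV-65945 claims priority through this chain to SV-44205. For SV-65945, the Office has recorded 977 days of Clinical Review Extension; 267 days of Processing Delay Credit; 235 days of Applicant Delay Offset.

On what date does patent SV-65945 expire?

Earliest priority filing: 19 February 1984.
Base term: 19 February 1984 + 20 years → 19 February 2004.
Clinical Review Extension: +977 days → 23 October 2006.
Processing Delay Credit: +267 days → 17 July 2007.
Applicant Delay Offset: −235 days → 24 November 2006.

November 24, 2006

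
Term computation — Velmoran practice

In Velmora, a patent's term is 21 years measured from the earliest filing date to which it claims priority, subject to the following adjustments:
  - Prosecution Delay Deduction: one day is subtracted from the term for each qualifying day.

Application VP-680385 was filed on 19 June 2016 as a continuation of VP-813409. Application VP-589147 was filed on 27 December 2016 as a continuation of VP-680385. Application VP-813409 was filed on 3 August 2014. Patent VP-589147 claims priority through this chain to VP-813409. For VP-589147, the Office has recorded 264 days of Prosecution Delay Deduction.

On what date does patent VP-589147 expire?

Earliest priority filing: 3 August 2014.
Base term: 3 August 2014 + 21 years → 3 August 2035.
Prosecution Delay Deduction: −264 days → 12 November 2034.

November 12, 2034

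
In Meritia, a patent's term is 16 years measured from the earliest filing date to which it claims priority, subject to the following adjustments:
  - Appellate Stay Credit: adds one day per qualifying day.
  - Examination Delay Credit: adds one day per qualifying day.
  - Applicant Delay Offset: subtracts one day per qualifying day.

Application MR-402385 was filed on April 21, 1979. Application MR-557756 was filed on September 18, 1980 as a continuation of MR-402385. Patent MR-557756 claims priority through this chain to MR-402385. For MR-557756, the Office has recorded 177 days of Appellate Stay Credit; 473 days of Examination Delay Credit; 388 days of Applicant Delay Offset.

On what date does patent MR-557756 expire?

Earliest priority filing: 21 April 1979.
Base term: 21 April 1979 + 16 years → 21 April 1995.
Appellate Stay Credit: +177 days → 15 October 1995.
Examination Delay Credit: +473 days → 30 January 1997.
Applicant Delay Offset: −388 days → 8 January 1996.

1996-01-08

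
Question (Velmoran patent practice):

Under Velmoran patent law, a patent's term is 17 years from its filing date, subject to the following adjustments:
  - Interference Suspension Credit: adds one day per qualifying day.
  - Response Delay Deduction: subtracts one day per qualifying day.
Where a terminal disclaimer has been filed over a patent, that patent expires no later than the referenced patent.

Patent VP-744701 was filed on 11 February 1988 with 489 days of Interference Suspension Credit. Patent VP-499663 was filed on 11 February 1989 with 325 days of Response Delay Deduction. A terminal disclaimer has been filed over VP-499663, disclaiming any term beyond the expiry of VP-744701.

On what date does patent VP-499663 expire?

2005-03-23

Natural term of VP-499663:
  Base: filing + 17 years → 11 February 2006.
  Response Delay Deduction: −325 days → 23 March 2005.
Expiry of referenced patent VP-744701:
  Base: filing + 17 years → 11 February 2005.
  Interference Suspension Credit: +489 days → 15 June 2006.
Terminal disclaimer: VP-499663 expires on the earlier of 23 March 2005 and 15 June 2006.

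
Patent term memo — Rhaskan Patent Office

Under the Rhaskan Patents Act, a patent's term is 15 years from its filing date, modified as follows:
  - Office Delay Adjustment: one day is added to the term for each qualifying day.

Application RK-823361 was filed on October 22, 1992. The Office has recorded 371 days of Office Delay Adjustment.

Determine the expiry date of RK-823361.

Base term: filing date + 15 years → 22 October 2007.
Office Delay Adjustment: +371 days → 27 October 2008.

2008-10-27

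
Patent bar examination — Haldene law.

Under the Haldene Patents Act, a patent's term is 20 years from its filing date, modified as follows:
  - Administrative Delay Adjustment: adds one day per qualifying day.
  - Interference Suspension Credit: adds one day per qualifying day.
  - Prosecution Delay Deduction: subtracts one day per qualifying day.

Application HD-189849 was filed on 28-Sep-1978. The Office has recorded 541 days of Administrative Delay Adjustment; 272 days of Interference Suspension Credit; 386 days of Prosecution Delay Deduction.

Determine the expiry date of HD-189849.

November 29, 1999

Base term: filing date + 20 years → 28 September 1998.
Administrative Delay Adjustment: +541 days → 22 March 2000.
Interference Suspension Credit: +272 days → 19 December 2000.
Prosecution Delay Deduction: −386 days → 29 November 1999.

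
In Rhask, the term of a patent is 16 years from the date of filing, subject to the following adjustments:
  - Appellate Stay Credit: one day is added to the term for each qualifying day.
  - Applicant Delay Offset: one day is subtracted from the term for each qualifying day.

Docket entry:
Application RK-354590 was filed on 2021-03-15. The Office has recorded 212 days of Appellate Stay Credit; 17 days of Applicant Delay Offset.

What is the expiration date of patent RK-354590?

Base term: filing date + 16 years → 15 March 2037.
Appellate Stay Credit: +212 days → 13 October 2037.
Applicant Delay Offset: −17 days → 26 September 2037.

September 26, 2037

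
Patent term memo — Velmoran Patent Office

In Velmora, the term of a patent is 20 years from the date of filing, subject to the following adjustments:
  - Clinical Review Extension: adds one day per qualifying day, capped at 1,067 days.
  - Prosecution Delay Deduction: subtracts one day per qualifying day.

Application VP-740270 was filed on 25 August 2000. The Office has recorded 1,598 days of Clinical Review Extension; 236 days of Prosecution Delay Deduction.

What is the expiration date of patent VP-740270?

Base term: filing date + 20 years → 25 August 2020.
Clinical Review Extension: 1598 days claimed exceeds the 1067-day cap, so +1067 days → 28 July 2023.
Prosecution Delay Deduction: −236 days → 4 December 2022.

2022-12-04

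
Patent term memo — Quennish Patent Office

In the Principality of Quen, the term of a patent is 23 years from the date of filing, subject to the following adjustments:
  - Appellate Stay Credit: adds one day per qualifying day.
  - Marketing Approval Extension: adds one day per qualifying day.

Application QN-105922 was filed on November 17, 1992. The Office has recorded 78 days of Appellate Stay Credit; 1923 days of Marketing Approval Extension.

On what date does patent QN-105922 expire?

2021-05-10

Base term: filing date + 23 years → 17 November 2015.
Appellate Stay Credit: +78 days → 3 February 2016.
Marketing Approval Extension: +1923 days → 10 May 2021.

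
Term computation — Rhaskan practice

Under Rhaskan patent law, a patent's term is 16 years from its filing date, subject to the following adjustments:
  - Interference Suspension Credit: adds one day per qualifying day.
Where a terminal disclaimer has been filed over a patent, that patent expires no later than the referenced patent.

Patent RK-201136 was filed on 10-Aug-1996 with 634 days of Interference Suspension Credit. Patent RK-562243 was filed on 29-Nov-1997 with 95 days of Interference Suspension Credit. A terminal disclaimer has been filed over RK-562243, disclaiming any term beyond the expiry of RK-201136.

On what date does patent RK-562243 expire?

March 4, 2014

Natural term of RK-562243:
  Base: filing + 16 years → 29 November 2013.
  Interference Suspension Credit: +95 days → 4 March 2014.
Expiry of referenced patent RK-201136:
  Base: filing + 16 years → 10 August 2012.
  Interference Suspension Credit: +634 days → 6 May 2014.
Terminal disclaimer: RK-562243 expires on the earlier of 4 March 2014 and 6 May 2014.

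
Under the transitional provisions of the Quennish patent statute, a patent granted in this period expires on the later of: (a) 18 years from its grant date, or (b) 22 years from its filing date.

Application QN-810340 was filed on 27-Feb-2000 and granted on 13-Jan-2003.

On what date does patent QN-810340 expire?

(a) grant + 18 years → 13 January 2021.
(b) filing + 22 years → 27 February 2022.
Later of the two: 27 February 2022.

2022-02-27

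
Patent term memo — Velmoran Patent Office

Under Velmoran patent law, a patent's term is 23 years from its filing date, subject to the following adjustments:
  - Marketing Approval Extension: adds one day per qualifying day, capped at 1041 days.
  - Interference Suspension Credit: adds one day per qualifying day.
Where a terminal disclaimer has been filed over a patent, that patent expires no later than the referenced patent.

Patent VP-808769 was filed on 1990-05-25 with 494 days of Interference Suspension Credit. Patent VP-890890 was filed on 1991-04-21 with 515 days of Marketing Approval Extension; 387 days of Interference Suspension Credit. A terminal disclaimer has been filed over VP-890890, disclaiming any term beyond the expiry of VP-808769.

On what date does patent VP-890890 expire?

2014-10-01

Natural term of VP-890890:
  Base: filing + 23 years → 21 April 2014.
  Marketing Approval Extension: 515 days (within the 1041-day cap) → +515 days → 18 September 2015.
  Interference Suspension Credit: +387 days → 9 October 2016.
Expiry of referenced patent VP-808769:
  Base: filing + 23 years → 25 May 2013.
  Interference Suspension Credit: +494 days → 1 October 2014.
Terminal disclaimer: VP-890890 expires on the earlier of 9 October 2016 and 1 October 2014.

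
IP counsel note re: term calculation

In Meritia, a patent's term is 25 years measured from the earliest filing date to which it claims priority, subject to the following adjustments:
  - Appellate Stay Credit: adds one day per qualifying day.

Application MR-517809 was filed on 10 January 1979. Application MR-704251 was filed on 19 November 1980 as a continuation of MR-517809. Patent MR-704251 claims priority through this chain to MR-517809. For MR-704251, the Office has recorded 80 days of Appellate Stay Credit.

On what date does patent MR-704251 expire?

2004-03-30

Earliest priority filing: 10 January 1979.
Base term: 10 January 1979 + 25 years → 10 January 2004.
Appellate Stay Credit: +80 days → 30 March 2004.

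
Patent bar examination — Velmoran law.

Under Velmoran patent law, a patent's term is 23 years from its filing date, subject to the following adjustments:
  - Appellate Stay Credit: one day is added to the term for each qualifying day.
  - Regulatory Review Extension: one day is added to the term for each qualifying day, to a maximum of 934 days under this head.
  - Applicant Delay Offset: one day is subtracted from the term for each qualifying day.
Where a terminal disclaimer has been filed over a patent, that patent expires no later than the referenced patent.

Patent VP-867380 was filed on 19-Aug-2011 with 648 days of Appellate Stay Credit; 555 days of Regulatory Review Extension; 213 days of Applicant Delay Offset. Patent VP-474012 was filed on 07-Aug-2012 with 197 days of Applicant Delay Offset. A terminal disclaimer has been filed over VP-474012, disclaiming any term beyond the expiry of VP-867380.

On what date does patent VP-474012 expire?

Natural term of VP-474012:
  Base: filing + 23 years → 7 August 2035.
  Applicant Delay Offset: −197 days → 22 January 2035.
Expiry of referenced patent VP-867380:
  Base: filing + 23 years → 19 August 2034.
  Appellate Stay Credit: +648 days → 28 May 2036.
  Regulatory Review Extension: 555 days (within the 934-day cap) → +555 days → 4 December 2037.
  Applicant Delay Offset: −213 days → 5 May 2037.
Terminal disclaimer: VP-474012 expires on the earlier of 22 January 2035 and 5 May 2037.

2035-01-22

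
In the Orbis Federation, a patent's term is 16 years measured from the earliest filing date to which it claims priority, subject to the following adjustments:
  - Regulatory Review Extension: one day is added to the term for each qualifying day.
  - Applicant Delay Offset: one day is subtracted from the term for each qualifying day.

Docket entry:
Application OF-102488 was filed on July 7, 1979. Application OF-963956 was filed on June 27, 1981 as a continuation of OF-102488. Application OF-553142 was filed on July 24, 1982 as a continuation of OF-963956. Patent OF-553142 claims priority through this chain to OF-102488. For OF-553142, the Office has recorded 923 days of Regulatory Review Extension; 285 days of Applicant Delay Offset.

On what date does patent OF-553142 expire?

Earliest priority filing: 7 July 1979.
Base term: 7 July 1979 + 16 years → 7 July 1995.
Regulatory Review Extension: +923 days → 15 January 1998.
Applicant Delay Offset: −285 days → 5 April 1997.

April 5, 1997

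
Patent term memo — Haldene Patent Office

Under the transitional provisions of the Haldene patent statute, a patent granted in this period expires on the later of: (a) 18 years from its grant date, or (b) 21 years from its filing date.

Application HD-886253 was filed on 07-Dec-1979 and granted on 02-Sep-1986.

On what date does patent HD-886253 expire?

2004-09-02

(a) grant + 18 years → 2 September 2004.
(b) filing + 21 years → 7 December 2000.
Later of the two: 2 September 2004.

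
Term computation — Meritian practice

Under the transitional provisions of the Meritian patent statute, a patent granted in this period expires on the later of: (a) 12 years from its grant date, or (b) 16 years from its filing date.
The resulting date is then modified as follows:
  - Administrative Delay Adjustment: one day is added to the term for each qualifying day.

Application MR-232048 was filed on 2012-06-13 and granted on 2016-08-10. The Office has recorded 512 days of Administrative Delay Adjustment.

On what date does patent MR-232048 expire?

January 4, 2030

(a) grant + 12 years → 10 August 2028.
(b) filing + 16 years → 13 June 2028.
Later of the two: 10 August 2028.
Administrative Delay Adjustment: +512 days → 4 January 2030.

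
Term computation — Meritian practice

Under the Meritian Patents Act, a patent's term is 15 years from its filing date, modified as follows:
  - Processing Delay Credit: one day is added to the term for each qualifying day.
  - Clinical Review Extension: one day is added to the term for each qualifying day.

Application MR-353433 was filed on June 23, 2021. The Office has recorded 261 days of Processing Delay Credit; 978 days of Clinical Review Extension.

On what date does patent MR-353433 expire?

Base term: filing date + 15 years → 23 June 2036.
Processing Delay Credit: +261 days → 11 March 2037.
Clinical Review Extension: +978 days → 14 November 2039.

November 14, 2039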